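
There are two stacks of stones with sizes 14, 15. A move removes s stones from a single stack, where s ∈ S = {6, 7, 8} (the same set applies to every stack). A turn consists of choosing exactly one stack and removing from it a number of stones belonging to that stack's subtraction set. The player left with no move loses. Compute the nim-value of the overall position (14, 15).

0

All stacks use S = {6, 7, 8}:
n :  0  1  2  3  4  5  6  7  8  9 10 11 12 13 14 15
G :  0  0  0  0  0  0  1  1  1  1  1  1  2  2  0  0
Stack A: G(14) = 0.
Stack B: G(15) = 0.
Combined Grundy value = 0 ⊕ 0 = 0.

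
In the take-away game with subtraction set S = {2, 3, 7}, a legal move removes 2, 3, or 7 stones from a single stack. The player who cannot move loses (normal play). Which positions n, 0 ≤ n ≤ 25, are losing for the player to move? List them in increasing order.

0, 1, 5, 6, 10, 11, 15, 16, 20, 21, 25

n :  0  1  2  3  4  5  6  7  8  9 10 11 12 13 14 15 16 17 18 19 20 21 22 23 24 25
G :  0  0  1  1  2  0  0  1  1  2  0  0  1  1  2  0  0  1  1  2  0  0  1  1  2  0
P-positions are exactly the n with G(n) = 0.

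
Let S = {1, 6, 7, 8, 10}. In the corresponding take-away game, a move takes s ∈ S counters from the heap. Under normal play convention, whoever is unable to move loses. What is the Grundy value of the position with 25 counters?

n :  0  1  2  3  4  5  6  7  8  9 10 11 12 13 14 15 16 17 18 19 20 21 22 23 24 25
G :  0  1  0  1  0  1  2  3  2  3  2  3  4  0  1  0  1  0  1  2  3  2  3  2  3  4

4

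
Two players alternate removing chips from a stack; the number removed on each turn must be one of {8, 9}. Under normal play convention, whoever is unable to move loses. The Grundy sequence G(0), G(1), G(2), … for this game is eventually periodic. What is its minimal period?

17

G(0) = 0
G(1) = mex{} = 0
G(2) = mex{} = 0
G(3) = mex{} = 0
G(4) = mex{} = 0
G(5) = mex{} = 0
G(6) = mex{} = 0
G(7) = mex{} = 0
G(8) = mex{0} = 1
G(9) = mex{0,0} = 1
G(10) = mex{0,0} = 1
G(11) = mex{0,0} = 1
G(12) = mex{0,0} = 1
G(13) = mex{0,0} = 1
G(14) = mex{0,0} = 1
G(15) = mex{0,0} = 1
G(16) = mex{1,0} = 2
G(17) = mex{1,1} = 0
G(18) = mex{1,1} = 0
G(19) = mex{1,1} = 0
G(20) = mex{1,1} = 0
G(21) = mex{1,1} = 0
G(22) = mex{1,1} = 0
G(23) = mex{1,1} = 0
G(24) = mex{2,1} = 0
G(25) = mex{0,2} = 1
G(26) = mex{0,0} = 1
G(27) = mex{0,0} = 1
G(28) = mex{0,0} = 1
G(29) = mex{0,0} = 1
G(30) = mex{0,0} = 1
G(31) = mex{0,0} = 1
G(32) = mex{0,0} = 1
G(33) = mex{1,0} = 2
G(34) = mex{1,1} = 0
G(35) = mex{1,1} = 0
G(n+17) = G(n) holds for n = 0,…,8 (a full window of length max(S) = 9), so the sequence is purely periodic with period 17.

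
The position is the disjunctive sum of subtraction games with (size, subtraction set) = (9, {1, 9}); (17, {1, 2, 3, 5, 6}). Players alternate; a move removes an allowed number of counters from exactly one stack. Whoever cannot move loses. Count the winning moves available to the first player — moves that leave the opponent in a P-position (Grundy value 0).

Stack A, S = {1, 9}:
G(0) = 0
G(1) = mex{0} = 1
G(2) = mex{1} = 0
G(3) = mex{0} = 1
G(4) = mex{1} = 0
G(5) = mex{0} = 1
G(6) = mex{1} = 0
G(7) = mex{0} = 1
G(8) = mex{1} = 0
G(9) = mex{0,0} = 1
G_A(9) = 1.
Stack B, S = {1, 2, 3, 5, 6}:
n :  0  1  2  3  4  5  6  7  8  9 10 11 12 13 14 15 16 17
G :  0  1  2  3  0  1  2  3  0  1  2  3  0  1  2  3  0  1
G_B(17) = 1.
Combined Grundy value = 1 ⊕ 1 = 0.
A winning move leaves total XOR = 0, i.e. changes one component's Grundy value g to g ⊕ X where X is the current total.
Stack A: target g' = 1⊕0 = 1, but every legal move changes the Grundy value (mex property), so 0 moves.
Stack B: target g' = 1⊕0 = 1, but every legal move changes the Grundy value (mex property), so 0 moves.

0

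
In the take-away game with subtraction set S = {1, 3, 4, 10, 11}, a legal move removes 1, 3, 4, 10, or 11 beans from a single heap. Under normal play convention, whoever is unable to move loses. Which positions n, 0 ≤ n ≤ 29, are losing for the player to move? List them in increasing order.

G(0) = 0
G(1) = mex{0} = 1
G(2) = mex{1} = 0
G(3) = mex{0,0} = 1
G(4) = mex{1,1,0} = 2
G(5) = mex{2,0,1} = 3
G(6) = mex{3,1,0} = 2
G(7) = mex{2,2,1} = 0
G(8) = mex{0,3,2} = 1
G(9) = mex{1,2,3} = 0
G(10) = mex{0,0,2,0} = 1
G(11) = mex{1,1,0,1,0} = 2
G(12) = mex{2,0,1,0,1} = 3
G(13) = mex{3,1,0,1,0} = 2
G(14) = mex{2,2,1,2,1} = 0
G(15) = mex{0,3,2,3,2} = 1
G(16) = mex{1,2,3,2,3} = 0
G(17) = mex{0,0,2,0,2} = 1
G(18) = mex{1,1,0,1,0} = 2
G(19) = mex{2,0,1,0,1} = 3
G(20) = mex{3,1,0,1,0} = 2
G(21) = mex{2,2,1,2,1} = 0
G(22) = mex{0,3,2,3,2} = 1
G(23) = mex{1,2,3,2,3} = 0
G(24) = mex{0,0,2,0,2} = 1
G(25) = mex{1,1,0,1,0} = 2
G(26) = mex{2,0,1,0,1} = 3
G(27) = mex{3,1,0,1,0} = 2
G(28) = mex{2,2,1,2,1} = 0
G(29) = mex{0,3,2,3,2} = 1
P-positions are exactly the n with G(n) = 0.

0, 2, 7, 9, 14, 16, 21, 23, 28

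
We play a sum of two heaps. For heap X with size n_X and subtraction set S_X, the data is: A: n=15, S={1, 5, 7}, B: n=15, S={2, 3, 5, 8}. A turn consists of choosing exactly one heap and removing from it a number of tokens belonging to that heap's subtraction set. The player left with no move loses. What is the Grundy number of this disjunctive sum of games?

3

Heap A, S = {1, 5, 7}:
n :  0  1  2  3  4  5  6  7  8  9 10 11 12 13 14 15
G :  0  1  0  1  0  1  0  1  0  1  0  1  0  1  0  1
G_A(15) = 1.
Heap B, S = {2, 3, 5, 8}:
G(0) = 0
G(1) = mex{} = 0
G(2) = mex{0} = 1
G(3) = mex{0,0} = 1
G(4) = mex{1,0} = 2
G(5) = mex{1,1,0} = 2
G(6) = mex{2,1,0} = 3
G(7) = mex{2,2,1} = 0
G(8) = mex{3,2,1,0} = 4
G(9) = mex{0,3,2,0} = 1
G(10) = mex{4,0,2,1} = 3
G(11) = mex{1,4,3,1} = 0
G(12) = mex{3,1,0,2} = 4
G(13) = mex{0,3,4,2} = 1
G(14) = mex{4,0,1,3} = 2
G(15) = mex{1,4,3,0} = 2
G_B(15) = 2.
Combined Grundy value = 1 ⊕ 2 = 3.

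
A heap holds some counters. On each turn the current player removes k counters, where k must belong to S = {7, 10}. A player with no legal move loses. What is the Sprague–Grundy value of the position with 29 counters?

1

G(0) = 0
G(1) = mex{} = 0
G(2) = mex{} = 0
G(3) = mex{} = 0
G(4) = mex{} = 0
G(5) = mex{} = 0
G(6) = mex{} = 0
G(7) = mex{0} = 1
G(8) = mex{0} = 1
G(9) = mex{0} = 1
G(10) = mex{0,0} = 1
G(11) = mex{0,0} = 1
G(12) = mex{0,0} = 1
G(13) = mex{0,0} = 1
G(14) = mex{1,0} = 2
G(15) = mex{1,0} = 2
G(16) = mex{1,0} = 2
G(17) = mex{1,1} = 0
G(18) = mex{1,1} = 0
G(19) = mex{1,1} = 0
G(20) = mex{1,1} = 0
G(21) = mex{2,1} = 0
G(22) = mex{2,1} = 0
G(23) = mex{2,1} = 0
G(24) = mex{0,2} = 1
G(25) = mex{0,2} = 1
G(26) = mex{0,2} = 1
G(27) = mex{0,0} = 1
G(28) = mex{0,0} = 1
G(29) = mex{0,0} = 1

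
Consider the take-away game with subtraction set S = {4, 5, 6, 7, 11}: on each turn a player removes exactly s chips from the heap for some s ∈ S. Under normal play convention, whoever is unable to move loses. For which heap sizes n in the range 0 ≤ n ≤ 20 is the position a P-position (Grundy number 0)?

0, 1, 2, 3, 15, 16, 17, 18

G(0) = 0
G(1) = mex{} = 0
G(2) = mex{} = 0
G(3) = mex{} = 0
G(4) = mex{0} = 1
G(5) = mex{0,0} = 1
G(6) = mex{0,0,0} = 1
G(7) = mex{0,0,0,0} = 1
G(8) = mex{1,0,0,0} = 2
G(9) = mex{1,1,0,0} = 2
G(10) = mex{1,1,1,0} = 2
G(11) = mex{1,1,1,1,0} = 2
G(12) = mex{2,1,1,1,0} = 3
G(13) = mex{2,2,1,1,0} = 3
G(14) = mex{2,2,2,1,0} = 3
G(15) = mex{2,2,2,2,1} = 0
G(16) = mex{3,2,2,2,1} = 0
G(17) = mex{3,3,2,2,1} = 0
G(18) = mex{3,3,3,2,1} = 0
G(19) = mex{0,3,3,3,2} = 1
G(20) = mex{0,0,3,3,2} = 1
P-positions are exactly the n with G(n) = 0.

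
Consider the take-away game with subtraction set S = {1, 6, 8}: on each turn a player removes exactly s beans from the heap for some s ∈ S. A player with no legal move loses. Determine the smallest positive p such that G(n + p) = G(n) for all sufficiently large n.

7

G(0) = 0
G(1) = mex{0} = 1
G(2) = mex{1} = 0
G(3) = mex{0} = 1
G(4) = mex{1} = 0
G(5) = mex{0} = 1
G(6) = mex{1,0} = 2
G(7) = mex{2,1} = 0
G(8) = mex{0,0,0} = 1
G(9) = mex{1,1,1} = 0
G(10) = mex{0,0,0} = 1
G(11) = mex{1,1,1} = 0
G(12) = mex{0,2,0} = 1
G(13) = mex{1,0,1} = 2
G(14) = mex{2,1,2} = 0
G(15) = mex{0,0,0} = 1
G(16) = mex{1,1,1} = 0
G(n+7) = G(n) holds for n = 0,…,7 (a full window of length max(S) = 8), so the sequence is purely periodic with period 7.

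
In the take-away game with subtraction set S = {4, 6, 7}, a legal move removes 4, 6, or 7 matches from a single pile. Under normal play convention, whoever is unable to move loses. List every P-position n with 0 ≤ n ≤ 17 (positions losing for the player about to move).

0, 1, 2, 3, 11, 12, 13, 14

n :  0  1  2  3  4  5  6  7  8  9 10 11 12 13 14 15 16 17
G :  0  0  0  0  1  1  1  1  2  2  2  0  0  0  0  1  1  1
P-positions are exactly the n with G(n) = 0.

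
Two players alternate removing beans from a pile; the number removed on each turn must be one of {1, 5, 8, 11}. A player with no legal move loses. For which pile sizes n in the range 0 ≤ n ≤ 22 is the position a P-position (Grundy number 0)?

0, 2, 4, 6, 16, 18, 20, 22

n :  0  1  2  3  4  5  6  7  8  9 10 11 12 13 14 15 16 17 18 19 20 21 22
G :  0  1  0  1  0  1  0  1  2  3  2  3  2  3  2  3  0  1  0  1  0  1  0
P-positions are exactly the n with G(n) = 0.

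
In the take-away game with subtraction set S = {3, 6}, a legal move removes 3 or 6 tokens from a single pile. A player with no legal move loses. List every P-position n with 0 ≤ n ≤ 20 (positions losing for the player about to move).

G(0) = 0
G(1) = mex{} = 0
G(2) = mex{} = 0
G(3) = mex{0} = 1
G(4) = mex{0} = 1
G(5) = mex{0} = 1
G(6) = mex{1,0} = 2
G(7) = mex{1,0} = 2
G(8) = mex{1,0} = 2
G(9) = mex{2,1} = 0
G(10) = mex{2,1} = 0
G(11) = mex{2,1} = 0
G(12) = mex{0,2} = 1
G(13) = mex{0,2} = 1
G(14) = mex{0,2} = 1
G(15) = mex{1,0} = 2
G(16) = mex{1,0} = 2
G(17) = mex{1,0} = 2
G(18) = mex{2,1} = 0
G(19) = mex{2,1} = 0
G(20) = mex{2,1} = 0
P-positions are exactly the n with G(n) = 0.

0, 1, 2, 9, 10, 11, 18, 19, 20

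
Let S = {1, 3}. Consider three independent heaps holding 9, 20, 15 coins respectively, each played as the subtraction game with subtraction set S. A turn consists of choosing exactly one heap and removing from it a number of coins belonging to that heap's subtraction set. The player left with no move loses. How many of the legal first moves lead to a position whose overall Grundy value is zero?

0

All heaps use S = {1, 3}:
n :  0  1  2  3  4  5  6  7  8  9 10 11 12 13 14 15 16 17 18 19 20
G :  0  1  0  1  0  1  0  1  0  1  0  1  0  1  0  1  0  1  0  1  0
Heap A: G(9) = 1.
Heap B: G(20) = 0.
Heap C: G(15) = 1.
Combined Grundy value = 1 ⊕ 0 ⊕ 1 = 0.
A winning move leaves total XOR = 0, i.e. changes one component's Grundy value g to g ⊕ X where X is the current total.
Heap A: target g' = 1⊕0 = 1, but every legal move changes the Grundy value (mex property), so 0 moves.
Heap B: target g' = 0⊕0 = 0, but every legal move changes the Grundy value (mex property), so 0 moves.
Heap C: target g' = 1⊕0 = 1, but every legal move changes the Grundy value (mex property), so 0 moves.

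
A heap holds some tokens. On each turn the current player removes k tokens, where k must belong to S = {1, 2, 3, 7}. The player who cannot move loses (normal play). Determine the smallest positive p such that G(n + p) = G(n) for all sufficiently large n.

4

G(0) = 0
G(1) = mex{0} = 1
G(2) = mex{1,0} = 2
G(3) = mex{2,1,0} = 3
G(4) = mex{3,2,1} = 0
G(5) = mex{0,3,2} = 1
G(6) = mex{1,0,3} = 2
G(7) = mex{2,1,0,0} = 3
G(8) = mex{3,2,1,1} = 0
G(9) = mex{0,3,2,2} = 1
G(10) = mex{1,0,3,3} = 2
G(11) = mex{2,1,0,0} = 3
G(12) = mex{3,2,1,1} = 0
G(13) = mex{0,3,2,2} = 1
G(14) = mex{1,0,3,3} = 2
G(n+4) = G(n) holds for n = 0,…,6 (a full window of length max(S) = 7), so the sequence is purely periodic with period 4.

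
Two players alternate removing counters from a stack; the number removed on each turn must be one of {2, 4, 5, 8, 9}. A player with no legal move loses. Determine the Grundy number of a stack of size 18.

2

n :  0  1  2  3  4  5  6  7  8  9 10 11 12 13 14 15 16 17 18
G :  0  0  1  1  2  2  3  0  4  1  5  2  3  0  0  1  1  2  2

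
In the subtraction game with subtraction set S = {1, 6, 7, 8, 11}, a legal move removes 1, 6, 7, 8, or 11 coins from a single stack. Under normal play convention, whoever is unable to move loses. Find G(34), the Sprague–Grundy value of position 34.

2

G(0) = 0
G(1) = mex{0} = 1
G(2) = mex{1} = 0
G(3) = mex{0} = 1
G(4) = mex{1} = 0
G(5) = mex{0} = 1
G(6) = mex{1,0} = 2
G(7) = mex{2,1,0} = 3
G(8) = mex{3,0,1,0} = 2
G(9) = mex{2,1,0,1} = 3
G(10) = mex{3,0,1,0} = 2
G(11) = mex{2,1,0,1,0} = 3
G(12) = mex{3,2,1,0,1} = 4
G(13) = mex{4,3,2,1,0} = 5
G(14) = mex{5,2,3,2,1} = 0
G(15) = mex{0,3,2,3,0} = 1
G(16) = mex{1,2,3,2,1} = 0
G(17) = mex{0,3,2,3,2} = 1
G(18) = mex{1,4,3,2,3} = 0
G(19) = mex{0,5,4,3,2} = 1
G(20) = mex{1,0,5,4,3} = 2
G(21) = mex{2,1,0,5,2} = 3
G(22) = mex{3,0,1,0,3} = 2
G(23) = mex{2,1,0,1,4} = 3
G(24) = mex{3,0,1,0,5} = 2
G(25) = mex{2,1,0,1,0} = 3
G(26) = mex{3,2,1,0,1} = 4
G(27) = mex{4,3,2,1,0} = 5
G(28) = mex{5,2,3,2,1} = 0
G(29) = mex{0,3,2,3,0} = 1
G(30) = mex{1,2,3,2,1} = 0
G(31) = mex{0,3,2,3,2} = 1
G(32) = mex{1,4,3,2,3} = 0
G(33) = mex{0,5,4,3,2} = 1
G(34) = mex{1,0,5,4,3} = 2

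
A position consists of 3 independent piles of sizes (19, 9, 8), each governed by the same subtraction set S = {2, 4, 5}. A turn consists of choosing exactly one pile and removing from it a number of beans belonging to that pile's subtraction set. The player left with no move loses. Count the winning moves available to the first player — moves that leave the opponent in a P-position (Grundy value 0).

4

All piles use S = {2, 4, 5}:
n :  0  1  2  3  4  5  6  7  8  9 10 11 12 13 14 15 16 17 18 19
G :  0  0  1  1  2  2  3  0  0  1  1  2  2  3  0  0  1  1  2  2
Pile A: G(19) = 2.
Pile B: G(9) = 1.
Pile C: G(8) = 0.
Combined Grundy value = 2 ⊕ 1 ⊕ 0 = 3.
A winning move leaves total XOR = 0, i.e. changes one component's Grundy value g to g ⊕ X where X is the current total.
Pile A: need g' = 2⊕3 = 1. Options: 19−2→G=1, 19−4→G=0, 19−5→G=0. Hits: 1.
Pile B: need g' = 1⊕3 = 2. Options: 9−2→G=0, 9−4→G=2, 9−5→G=2. Hits: 2.
Pile C: need g' = 0⊕3 = 3. Options: 8−2→G=3, 8−4→G=2, 8−5→G=1. Hits: 1.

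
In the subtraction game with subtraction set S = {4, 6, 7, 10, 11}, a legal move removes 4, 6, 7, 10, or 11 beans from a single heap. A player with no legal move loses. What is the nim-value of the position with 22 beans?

1

n :  0  1  2  3  4  5  6  7  8  9 10 11 12 13 14 15 16 17 18 19 20 21 22
G :  0  0  0  0  1  1  1  1  2  2  2  2  3  3  3  0  0  0  0  1  1  1  1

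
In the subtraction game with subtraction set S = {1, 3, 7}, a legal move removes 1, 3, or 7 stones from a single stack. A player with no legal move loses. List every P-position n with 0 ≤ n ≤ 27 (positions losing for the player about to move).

G(0) = 0
G(1) = mex{0} = 1
G(2) = mex{1} = 0
G(3) = mex{0,0} = 1
G(4) = mex{1,1} = 0
G(5) = mex{0,0} = 1
G(6) = mex{1,1} = 0
G(7) = mex{0,0,0} = 1
G(8) = mex{1,1,1} = 0
G(9) = mex{0,0,0} = 1
G(10) = mex{1,1,1} = 0
G(11) = mex{0,0,0} = 1
G(12) = mex{1,1,1} = 0
G(13) = mex{0,0,0} = 1
G(14) = mex{1,1,1} = 0
G(15) = mex{0,0,0} = 1
G(16) = mex{1,1,1} = 0
G(17) = mex{0,0,0} = 1
G(18) = mex{1,1,1} = 0
G(19) = mex{0,0,0} = 1
G(20) = mex{1,1,1} = 0
G(21) = mex{0,0,0} = 1
G(22) = mex{1,1,1} = 0
G(23) = mex{0,0,0} = 1
G(24) = mex{1,1,1} = 0
G(25) = mex{0,0,0} = 1
G(26) = mex{1,1,1} = 0
G(27) = mex{0,0,0} = 1
P-positions are exactly the n with G(n) = 0.

0, 2, 4, 6, 8, 10, 12, 14, 16, 18, 20, 22, 24, 26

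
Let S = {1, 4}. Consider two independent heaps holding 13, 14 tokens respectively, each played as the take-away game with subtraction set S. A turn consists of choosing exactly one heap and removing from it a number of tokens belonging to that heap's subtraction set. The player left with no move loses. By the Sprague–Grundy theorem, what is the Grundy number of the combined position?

3

All heaps use S = {1, 4}:
G(0) = 0
G(1) = mex{0} = 1
G(2) = mex{1} = 0
G(3) = mex{0} = 1
G(4) = mex{1,0} = 2
G(5) = mex{2,1} = 0
G(6) = mex{0,0} = 1
G(7) = mex{1,1} = 0
G(8) = mex{0,2} = 1
G(9) = mex{1,0} = 2
G(10) = mex{2,1} = 0
G(11) = mex{0,0} = 1
G(12) = mex{1,1} = 0
G(13) = mex{0,2} = 1
G(14) = mex{1,0} = 2
Heap A: G(13) = 1.
Heap B: G(14) = 2.
Combined Grundy value = 1 ⊕ 2 = 3.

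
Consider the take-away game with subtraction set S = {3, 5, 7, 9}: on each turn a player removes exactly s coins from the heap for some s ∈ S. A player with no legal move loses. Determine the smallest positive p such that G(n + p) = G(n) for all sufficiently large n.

12

G(0) = 0
G(1) = mex{} = 0
G(2) = mex{} = 0
G(3) = mex{0} = 1
G(4) = mex{0} = 1
G(5) = mex{0,0} = 1
G(6) = mex{1,0} = 2
G(7) = mex{1,0,0} = 2
G(8) = mex{1,1,0} = 2
G(9) = mex{2,1,0,0} = 3
G(10) = mex{2,1,1,0} = 3
G(11) = mex{2,2,1,0} = 3
G(12) = mex{3,2,1,1} = 0
G(13) = mex{3,2,2,1} = 0
G(14) = mex{3,3,2,1} = 0
G(15) = mex{0,3,2,2} = 1
G(16) = mex{0,3,3,2} = 1
G(17) = mex{0,0,3,2} = 1
G(18) = mex{1,0,3,3} = 2
G(19) = mex{1,0,0,3} = 2
G(20) = mex{1,1,0,3} = 2
G(21) = mex{2,1,0,0} = 3
G(22) = mex{2,1,1,0} = 3
G(23) = mex{2,2,1,0} = 3
G(24) = mex{3,2,1,1} = 0
G(25) = mex{3,2,2,1} = 0
G(n+12) = G(n) holds for n = 0,…,8 (a full window of length max(S) = 9), so the sequence is purely periodic with period 12.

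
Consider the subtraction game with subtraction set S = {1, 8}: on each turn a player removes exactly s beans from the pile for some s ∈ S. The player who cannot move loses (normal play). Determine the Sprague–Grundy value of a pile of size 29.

0

n :  0  1  2  3  4  5  6  7  8  9 10 11 12 13 14 15 16 17 18 19 20 21 22 23 24 25 26 27 28 29
G :  0  1  0  1  0  1  0  1  2  0  1  0  1  0  1  0  1  2  0  1  0  1  0  1  0  1  2  0  1  0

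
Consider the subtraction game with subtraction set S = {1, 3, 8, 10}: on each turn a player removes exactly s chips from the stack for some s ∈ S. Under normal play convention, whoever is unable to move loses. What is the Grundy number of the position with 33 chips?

0

n :  0  1  2  3  4  5  6  7  8  9 10 11 12 13 14 15 16 17 18 19 20 21 22 23 24 25 26 27 28 29 30 31 32 33
G :  0  1  0  1  0  1  0  1  2  3  2  0  1  0  1  0  1  0  1  2  3  2  0  1  0  1  0  1  0  1  2  3  2  0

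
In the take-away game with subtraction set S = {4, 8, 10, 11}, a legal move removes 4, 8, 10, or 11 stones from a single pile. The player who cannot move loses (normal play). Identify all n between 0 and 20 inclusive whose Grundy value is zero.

n :  0  1  2  3  4  5  6  7  8  9 10 11 12 13 14 15 16 17 18 19 20
G :  0  0  0  0  1  1  1  1  2  2  2  2  3  3  3  0  0  0  0  1  1
P-positions are exactly the n with G(n) = 0.

0, 1, 2, 3, 15, 16, 17, 18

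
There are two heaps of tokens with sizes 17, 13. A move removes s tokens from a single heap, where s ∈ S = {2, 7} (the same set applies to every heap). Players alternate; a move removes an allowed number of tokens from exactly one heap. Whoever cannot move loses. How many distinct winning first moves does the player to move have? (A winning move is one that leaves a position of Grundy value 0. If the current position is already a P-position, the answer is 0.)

All heaps use S = {2, 7}:
G(0) = 0
G(1) = mex{} = 0
G(2) = mex{0} = 1
G(3) = mex{0} = 1
G(4) = mex{1} = 0
G(5) = mex{1} = 0
G(6) = mex{0} = 1
G(7) = mex{0,0} = 1
G(8) = mex{1,0} = 2
G(9) = mex{1,1} = 0
G(10) = mex{2,1} = 0
G(11) = mex{0,0} = 1
G(12) = mex{0,0} = 1
G(13) = mex{1,1} = 0
G(14) = mex{1,1} = 0
G(15) = mex{0,2} = 1
G(16) = mex{0,0} = 1
G(17) = mex{1,0} = 2
Heap A: G(17) = 2.
Heap B: G(13) = 0.
Combined Grundy value = 2 ⊕ 0 = 2.
A winning move leaves total XOR = 0, i.e. changes one component's Grundy value g to g ⊕ X where X is the current total.
Heap A: need g' = 2⊕2 = 0. Options: 17−2→G=1, 17−7→G=0. Hits: 1.
Heap B: need g' = 0⊕2 = 2. Options: 13−2→G=1, 13−7→G=1. Hits: 0.

1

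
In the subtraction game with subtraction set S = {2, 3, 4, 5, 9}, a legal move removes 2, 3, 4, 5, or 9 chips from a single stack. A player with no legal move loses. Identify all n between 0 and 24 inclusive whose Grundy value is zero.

0, 1, 7, 8, 14, 15, 21, 22

G(0) = 0
G(1) = mex{} = 0
G(2) = mex{0} = 1
G(3) = mex{0,0} = 1
G(4) = mex{1,0,0} = 2
G(5) = mex{1,1,0,0} = 2
G(6) = mex{2,1,1,0} = 3
G(7) = mex{2,2,1,1} = 0
G(8) = mex{3,2,2,1} = 0
G(9) = mex{0,3,2,2,0} = 1
G(10) = mex{0,0,3,2,0} = 1
G(11) = mex{1,0,0,3,1} = 2
G(12) = mex{1,1,0,0,1} = 2
G(13) = mex{2,1,1,0,2} = 3
G(14) = mex{2,2,1,1,2} = 0
G(15) = mex{3,2,2,1,3} = 0
G(16) = mex{0,3,2,2,0} = 1
G(17) = mex{0,0,3,2,0} = 1
G(18) = mex{1,0,0,3,1} = 2
G(19) = mex{1,1,0,0,1} = 2
G(20) = mex{2,1,1,0,2} = 3
G(21) = mex{2,2,1,1,2} = 0
G(22) = mex{3,2,2,1,3} = 0
G(23) = mex{0,3,2,2,0} = 1
G(24) = mex{0,0,3,2,0} = 1
P-positions are exactly the n with G(n) = 0.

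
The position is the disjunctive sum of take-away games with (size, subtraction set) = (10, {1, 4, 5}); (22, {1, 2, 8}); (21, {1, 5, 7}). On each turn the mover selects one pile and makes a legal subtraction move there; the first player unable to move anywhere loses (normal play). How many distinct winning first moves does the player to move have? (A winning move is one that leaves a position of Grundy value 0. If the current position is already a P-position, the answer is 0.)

Pile A, S = {1, 4, 5}:
n :  0  1  2  3  4  5  6  7  8  9 10
G :  0  1  0  1  2  3  2  3  0  1  0
G_A(10) = 0.
Pile B, S = {1, 2, 8}:
G(0) = 0
G(1) = mex{0} = 1
G(2) = mex{1,0} = 2
G(3) = mex{2,1} = 0
G(4) = mex{0,2} = 1
G(5) = mex{1,0} = 2
G(6) = mex{2,1} = 0
G(7) = mex{0,2} = 1
G(8) = mex{1,0,0} = 2
G(9) = mex{2,1,1} = 0
G(10) = mex{0,2,2} = 1
G(11) = mex{1,0,0} = 2
G(12) = mex{2,1,1} = 0
G(13) = mex{0,2,2} = 1
G(14) = mex{1,0,0} = 2
G(15) = mex{2,1,1} = 0
G(16) = mex{0,2,2} = 1
G(17) = mex{1,0,0} = 2
G(18) = mex{2,1,1} = 0
G(19) = mex{0,2,2} = 1
G(20) = mex{1,0,0} = 2
G(21) = mex{2,1,1} = 0
G(22) = mex{0,2,2} = 1
G_B(22) = 1.
Pile C, S = {1, 5, 7}:
G(0) = 0
G(1) = mex{0} = 1
G(2) = mex{1} = 0
G(3) = mex{0} = 1
G(4) = mex{1} = 0
G(5) = mex{0,0} = 1
G(6) = mex{1,1} = 0
G(7) = mex{0,0,0} = 1
G(8) = mex{1,1,1} = 0
G(9) = mex{0,0,0} = 1
G(10) = mex{1,1,1} = 0
G(11) = mex{0,0,0} = 1
G(12) = mex{1,1,1} = 0
G(13) = mex{0,0,0} = 1
G(14) = mex{1,1,1} = 0
G(15) = mex{0,0,0} = 1
G(16) = mex{1,1,1} = 0
G(17) = mex{0,0,0} = 1
G(18) = mex{1,1,1} = 0
G(19) = mex{0,0,0} = 1
G(20) = mex{1,1,1} = 0
G(21) = mex{0,0,0} = 1
G_C(21) = 1.
Combined Grundy value = 0 ⊕ 1 ⊕ 1 = 0.
A winning move leaves total XOR = 0, i.e. changes one component's Grundy value g to g ⊕ X where X is the current total.
Pile A: target g' = 0⊕0 = 0, but every legal move changes the Grundy value (mex property), so 0 moves.
Pile B: target g' = 1⊕0 = 1, but every legal move changes the Grundy value (mex property), so 0 moves.
Pile C: target g' = 1⊕0 = 1, but every legal move changes the Grundy value (mex property), so 0 moves.

0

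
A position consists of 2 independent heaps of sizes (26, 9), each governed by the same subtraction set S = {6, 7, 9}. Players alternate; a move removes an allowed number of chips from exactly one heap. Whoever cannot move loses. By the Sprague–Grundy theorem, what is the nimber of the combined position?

0

All heaps use S = {6, 7, 9}:
G(0) = 0
G(1) = mex{} = 0
G(2) = mex{} = 0
G(3) = mex{} = 0
G(4) = mex{} = 0
G(5) = mex{} = 0
G(6) = mex{0} = 1
G(7) = mex{0,0} = 1
G(8) = mex{0,0} = 1
G(9) = mex{0,0,0} = 1
G(10) = mex{0,0,0} = 1
G(11) = mex{0,0,0} = 1
G(12) = mex{1,0,0} = 2
G(13) = mex{1,1,0} = 2
G(14) = mex{1,1,0} = 2
G(15) = mex{1,1,1} = 0
G(16) = mex{1,1,1} = 0
G(17) = mex{1,1,1} = 0
G(18) = mex{2,1,1} = 0
G(19) = mex{2,2,1} = 0
G(20) = mex{2,2,1} = 0
G(21) = mex{0,2,2} = 1
G(22) = mex{0,0,2} = 1
G(23) = mex{0,0,2} = 1
G(24) = mex{0,0,0} = 1
G(25) = mex{0,0,0} = 1
G(26) = mex{0,0,0} = 1
Heap A: G(26) = 1.
Heap B: G(9) = 1.
Combined Grundy value = 1 ⊕ 1 = 0.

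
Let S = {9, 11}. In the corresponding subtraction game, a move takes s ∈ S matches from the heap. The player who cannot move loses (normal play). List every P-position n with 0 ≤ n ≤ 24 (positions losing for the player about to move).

0, 1, 2, 3, 4, 5, 6, 7, 8, 20, 21, 22, 23, 24

G(0) = 0
G(1) = mex{} = 0
G(2) = mex{} = 0
G(3) = mex{} = 0
G(4) = mex{} = 0
G(5) = mex{} = 0
G(6) = mex{} = 0
G(7) = mex{} = 0
G(8) = mex{} = 0
G(9) = mex{0} = 1
G(10) = mex{0} = 1
G(11) = mex{0,0} = 1
G(12) = mex{0,0} = 1
G(13) = mex{0,0} = 1
G(14) = mex{0,0} = 1
G(15) = mex{0,0} = 1
G(16) = mex{0,0} = 1
G(17) = mex{0,0} = 1
G(18) = mex{1,0} = 2
G(19) = mex{1,0} = 2
G(20) = mex{1,1} = 0
G(21) = mex{1,1} = 0
G(22) = mex{1,1} = 0
G(23) = mex{1,1} = 0
G(24) = mex{1,1} = 0
P-positions are exactly the n with G(n) = 0.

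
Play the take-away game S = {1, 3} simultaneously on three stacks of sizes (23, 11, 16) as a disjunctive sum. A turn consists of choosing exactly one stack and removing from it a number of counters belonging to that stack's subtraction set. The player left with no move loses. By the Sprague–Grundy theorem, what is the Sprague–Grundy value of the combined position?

0

All stacks use S = {1, 3}:
n :  0  1  2  3  4  5  6  7  8  9 10 11 12 13 14 15 16 17 18 19 20 21 22 23
G :  0  1  0  1  0  1  0  1  0  1  0  1  0  1  0  1  0  1  0  1  0  1  0  1
Stack A: G(23) = 1.
Stack B: G(11) = 1.
Stack C: G(16) = 0.
Combined Grundy value = 1 ⊕ 1 ⊕ 0 = 0.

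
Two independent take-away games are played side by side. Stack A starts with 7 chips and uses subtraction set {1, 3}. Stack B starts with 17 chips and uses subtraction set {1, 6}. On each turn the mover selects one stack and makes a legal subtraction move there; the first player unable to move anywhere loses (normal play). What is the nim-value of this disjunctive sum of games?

Stack A, S = {1, 3}:
n : 0 1 2 3 4 5 6 7
G : 0 1 0 1 0 1 0 1
G_A(7) = 1.
Stack B, S = {1, 6}:
G(0) = 0
G(1) = mex{0} = 1
G(2) = mex{1} = 0
G(3) = mex{0} = 1
G(4) = mex{1} = 0
G(5) = mex{0} = 1
G(6) = mex{1,0} = 2
G(7) = mex{2,1} = 0
G(8) = mex{0,0} = 1
G(9) = mex{1,1} = 0
G(10) = mex{0,0} = 1
G(11) = mex{1,1} = 0
G(12) = mex{0,2} = 1
G(13) = mex{1,0} = 2
G(14) = mex{2,1} = 0
G(15) = mex{0,0} = 1
G(16) = mex{1,1} = 0
G(17) = mex{0,0} = 1
G_B(17) = 1.
Combined Grundy value = 1 ⊕ 1 = 0.

0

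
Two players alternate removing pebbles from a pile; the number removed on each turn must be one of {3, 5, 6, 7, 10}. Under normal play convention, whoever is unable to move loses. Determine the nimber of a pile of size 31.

1

G(0) = 0
G(1) = mex{} = 0
G(2) = mex{} = 0
G(3) = mex{0} = 1
G(4) = mex{0} = 1
G(5) = mex{0,0} = 1
G(6) = mex{1,0,0} = 2
G(7) = mex{1,0,0,0} = 2
G(8) = mex{1,1,0,0} = 2
G(9) = mex{2,1,1,0} = 3
G(10) = mex{2,1,1,1,0} = 3
G(11) = mex{2,2,1,1,0} = 3
G(12) = mex{3,2,2,1,0} = 4
G(13) = mex{3,2,2,2,1} = 0
G(14) = mex{3,3,2,2,1} = 0
G(15) = mex{4,3,3,2,1} = 0
G(16) = mex{0,3,3,3,2} = 1
G(17) = mex{0,4,3,3,2} = 1
G(18) = mex{0,0,4,3,2} = 1
G(19) = mex{1,0,0,4,3} = 2
G(20) = mex{1,0,0,0,3} = 2
G(21) = mex{1,1,0,0,3} = 2
G(22) = mex{2,1,1,0,4} = 3
G(23) = mex{2,1,1,1,0} = 3
G(24) = mex{2,2,1,1,0} = 3
G(25) = mex{3,2,2,1,0} = 4
G(26) = mex{3,2,2,2,1} = 0
G(27) = mex{3,3,2,2,1} = 0
G(28) = mex{4,3,3,2,1} = 0
G(29) = mex{0,3,3,3,2} = 1
G(30) = mex{0,4,3,3,2} = 1
G(31) = mex{0,0,4,3,2} = 1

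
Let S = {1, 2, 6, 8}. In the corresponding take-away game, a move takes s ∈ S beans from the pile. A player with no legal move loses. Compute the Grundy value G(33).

2

G(0) = 0
G(1) = mex{0} = 1
G(2) = mex{1,0} = 2
G(3) = mex{2,1} = 0
G(4) = mex{0,2} = 1
G(5) = mex{1,0} = 2
G(6) = mex{2,1,0} = 3
G(7) = mex{3,2,1} = 0
G(8) = mex{0,3,2,0} = 1
G(9) = mex{1,0,0,1} = 2
G(10) = mex{2,1,1,2} = 0
G(11) = mex{0,2,2,0} = 1
G(12) = mex{1,0,3,1} = 2
G(13) = mex{2,1,0,2} = 3
G(14) = mex{3,2,1,3} = 0
G(15) = mex{0,3,2,0} = 1
G(16) = mex{1,0,0,1} = 2
G(17) = mex{2,1,1,2} = 0
G(18) = mex{0,2,2,0} = 1
G(19) = mex{1,0,3,1} = 2
G(20) = mex{2,1,0,2} = 3
G(21) = mex{3,2,1,3} = 0
G(22) = mex{0,3,2,0} = 1
G(23) = mex{1,0,0,1} = 2
G(24) = mex{2,1,1,2} = 0
G(25) = mex{0,2,2,0} = 1
G(26) = mex{1,0,3,1} = 2
G(27) = mex{2,1,0,2} = 3
G(28) = mex{3,2,1,3} = 0
G(29) = mex{0,3,2,0} = 1
G(30) = mex{1,0,0,1} = 2
G(31) = mex{2,1,1,2} = 0
G(32) = mex{0,2,2,0} = 1
G(33) = mex{1,0,3,1} = 2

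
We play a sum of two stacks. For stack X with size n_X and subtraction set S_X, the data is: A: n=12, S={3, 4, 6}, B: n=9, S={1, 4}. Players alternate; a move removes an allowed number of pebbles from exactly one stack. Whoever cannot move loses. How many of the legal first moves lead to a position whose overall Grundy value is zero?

Stack A, S = {3, 4, 6}:
n :  0  1  2  3  4  5  6  7  8  9 10 11 12
G :  0  0  0  1  1  1  2  2  2  0  0  0  1
G_A(12) = 1.
Stack B, S = {1, 4}:
G(0) = 0
G(1) = mex{0} = 1
G(2) = mex{1} = 0
G(3) = mex{0} = 1
G(4) = mex{1,0} = 2
G(5) = mex{2,1} = 0
G(6) = mex{0,0} = 1
G(7) = mex{1,1} = 0
G(8) = mex{0,2} = 1
G(9) = mex{1,0} = 2
G_B(9) = 2.
Combined Grundy value = 1 ⊕ 2 = 3.
A winning move leaves total XOR = 0, i.e. changes one component's Grundy value g to g ⊕ X where X is the current total.
Stack A: need g' = 1⊕3 = 2. Options: 12−3→G=0, 12−4→G=2, 12−6→G=2. Hits: 2.
Stack B: need g' = 2⊕3 = 1. Options: 9−1→G=1, 9−4→G=0. Hits: 1.

3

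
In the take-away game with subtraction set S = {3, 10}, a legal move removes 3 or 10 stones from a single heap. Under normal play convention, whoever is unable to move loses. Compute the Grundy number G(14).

G(0) = 0
G(1) = mex{} = 0
G(2) = mex{} = 0
G(3) = mex{0} = 1
G(4) = mex{0} = 1
G(5) = mex{0} = 1
G(6) = mex{1} = 0
G(7) = mex{1} = 0
G(8) = mex{1} = 0
G(9) = mex{0} = 1
G(10) = mex{0,0} = 1
G(11) = mex{0,0} = 1
G(12) = mex{1,0} = 2
G(13) = mex{1,1} = 0
G(14) = mex{1,1} = 0

0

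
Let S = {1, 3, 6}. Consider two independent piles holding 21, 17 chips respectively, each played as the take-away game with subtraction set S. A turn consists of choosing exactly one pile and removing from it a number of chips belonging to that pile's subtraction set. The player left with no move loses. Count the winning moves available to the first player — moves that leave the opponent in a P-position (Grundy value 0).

All piles use S = {1, 3, 6}:
n :  0  1  2  3  4  5  6  7  8  9 10 11 12 13 14 15 16 17 18 19 20 21
G :  0  1  0  1  0  1  2  3  2  0  1  0  1  0  1  2  3  2  0  1  0  1
Pile A: G(21) = 1.
Pile B: G(17) = 2.
Combined Grundy value = 1 ⊕ 2 = 3.
A winning move leaves total XOR = 0, i.e. changes one component's Grundy value g to g ⊕ X where X is the current total.
Pile A: need g' = 1⊕3 = 2. Options: 21−1→G=0, 21−3→G=0, 21−6→G=2. Hits: 1.
Pile B: need g' = 2⊕3 = 1. Options: 17−1→G=3, 17−3→G=1, 17−6→G=0. Hits: 1.

2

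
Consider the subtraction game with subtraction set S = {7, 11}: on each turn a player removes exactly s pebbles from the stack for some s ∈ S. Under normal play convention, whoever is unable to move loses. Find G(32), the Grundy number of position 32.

2

n :  0  1  2  3  4  5  6  7  8  9 10 11 12 13 14 15 16 17 18 19 20 21 22 23 24 25 26 27 28 29 30 31 32
G :  0  0  0  0  0  0  0  1  1  1  1  1  1  1  2  2  2  2  0  0  0  0  0  0  0  1  1  1  1  1  1  1  2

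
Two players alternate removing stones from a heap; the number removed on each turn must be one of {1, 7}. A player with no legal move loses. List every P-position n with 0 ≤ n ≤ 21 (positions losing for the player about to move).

G(0) = 0
G(1) = mex{0} = 1
G(2) = mex{1} = 0
G(3) = mex{0} = 1
G(4) = mex{1} = 0
G(5) = mex{0} = 1
G(6) = mex{1} = 0
G(7) = mex{0,0} = 1
G(8) = mex{1,1} = 0
G(9) = mex{0,0} = 1
G(10) = mex{1,1} = 0
G(11) = mex{0,0} = 1
G(12) = mex{1,1} = 0
G(13) = mex{0,0} = 1
G(14) = mex{1,1} = 0
G(15) = mex{0,0} = 1
G(16) = mex{1,1} = 0
G(17) = mex{0,0} = 1
G(18) = mex{1,1} = 0
G(19) = mex{0,0} = 1
G(20) = mex{1,1} = 0
G(21) = mex{0,0} = 1
P-positions are exactly the n with G(n) = 0.

0, 2, 4, 6, 8, 10, 12, 14, 16, 18, 20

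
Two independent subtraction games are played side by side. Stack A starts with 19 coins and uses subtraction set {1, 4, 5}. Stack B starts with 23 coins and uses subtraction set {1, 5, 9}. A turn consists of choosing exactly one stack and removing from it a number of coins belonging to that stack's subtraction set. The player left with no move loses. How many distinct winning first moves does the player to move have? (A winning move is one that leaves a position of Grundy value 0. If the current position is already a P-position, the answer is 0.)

0

Stack A, S = {1, 4, 5}:
n :  0  1  2  3  4  5  6  7  8  9 10 11 12 13 14 15 16 17 18 19
G :  0  1  0  1  2  3  2  3  0  1  0  1  2  3  2  3  0  1  0  1
G_A(19) = 1.
Stack B, S = {1, 5, 9}:
G(0) = 0
G(1) = mex{0} = 1
G(2) = mex{1} = 0
G(3) = mex{0} = 1
G(4) = mex{1} = 0
G(5) = mex{0,0} = 1
G(6) = mex{1,1} = 0
G(7) = mex{0,0} = 1
G(8) = mex{1,1} = 0
G(9) = mex{0,0,0} = 1
G(10) = mex{1,1,1} = 0
G(11) = mex{0,0,0} = 1
G(12) = mex{1,1,1} = 0
G(13) = mex{0,0,0} = 1
G(14) = mex{1,1,1} = 0
G(15) = mex{0,0,0} = 1
G(16) = mex{1,1,1} = 0
G(17) = mex{0,0,0} = 1
G(18) = mex{1,1,1} = 0
G(19) = mex{0,0,0} = 1
G(20) = mex{1,1,1} = 0
G(21) = mex{0,0,0} = 1
G(22) = mex{1,1,1} = 0
G(23) = mex{0,0,0} = 1
G_B(23) = 1.
Combined Grundy value = 1 ⊕ 1 = 0.
A winning move leaves total XOR = 0, i.e. changes one component's Grundy value g to g ⊕ X where X is the current total.
Stack A: target g' = 1⊕0 = 1, but every legal move changes the Grundy value (mex property), so 0 moves.
Stack B: target g' = 1⊕0 = 1, but every legal move changes the Grundy value (mex property), so 0 moves.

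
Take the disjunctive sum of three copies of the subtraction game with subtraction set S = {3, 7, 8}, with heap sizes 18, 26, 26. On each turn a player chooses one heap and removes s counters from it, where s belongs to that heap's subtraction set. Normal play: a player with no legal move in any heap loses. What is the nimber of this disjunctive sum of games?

All heaps use S = {3, 7, 8}:
G(0) = 0
G(1) = mex{} = 0
G(2) = mex{} = 0
G(3) = mex{0} = 1
G(4) = mex{0} = 1
G(5) = mex{0} = 1
G(6) = mex{1} = 0
G(7) = mex{1,0} = 2
G(8) = mex{1,0,0} = 2
G(9) = mex{0,0,0} = 1
G(10) = mex{2,1,0} = 3
G(11) = mex{2,1,1} = 0
G(12) = mex{1,1,1} = 0
G(13) = mex{3,0,1} = 2
G(14) = mex{0,2,0} = 1
G(15) = mex{0,2,2} = 1
G(16) = mex{2,1,2} = 0
G(17) = mex{1,3,1} = 0
G(18) = mex{1,0,3} = 2
G(19) = mex{0,0,0} = 1
G(20) = mex{0,2,0} = 1
G(21) = mex{2,1,2} = 0
G(22) = mex{1,1,1} = 0
G(23) = mex{1,0,1} = 2
G(24) = mex{0,0,0} = 1
G(25) = mex{0,2,0} = 1
G(26) = mex{2,1,2} = 0
Heap A: G(18) = 2.
Heap B: G(26) = 0.
Heap C: G(26) = 0.
Combined Grundy value = 2 ⊕ 0 ⊕ 0 = 2.

2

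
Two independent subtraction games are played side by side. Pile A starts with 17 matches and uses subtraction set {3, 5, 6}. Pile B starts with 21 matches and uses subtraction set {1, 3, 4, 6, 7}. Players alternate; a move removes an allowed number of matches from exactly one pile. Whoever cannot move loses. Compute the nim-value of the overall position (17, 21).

3

Pile A, S = {3, 5, 6}:
G(0) = 0
G(1) = mex{} = 0
G(2) = mex{} = 0
G(3) = mex{0} = 1
G(4) = mex{0} = 1
G(5) = mex{0,0} = 1
G(6) = mex{1,0,0} = 2
G(7) = mex{1,0,0} = 2
G(8) = mex{1,1,0} = 2
G(9) = mex{2,1,1} = 0
G(10) = mex{2,1,1} = 0
G(11) = mex{2,2,1} = 0
G(12) = mex{0,2,2} = 1
G(13) = mex{0,2,2} = 1
G(14) = mex{0,0,2} = 1
G(15) = mex{1,0,0} = 2
G(16) = mex{1,0,0} = 2
G(17) = mex{1,1,0} = 2
G_A(17) = 2.
Pile B, S = {1, 3, 4, 6, 7}:
G(0) = 0
G(1) = mex{0} = 1
G(2) = mex{1} = 0
G(3) = mex{0,0} = 1
G(4) = mex{1,1,0} = 2
G(5) = mex{2,0,1} = 3
G(6) = mex{3,1,0,0} = 2
G(7) = mex{2,2,1,1,0} = 3
G(8) = mex{3,3,2,0,1} = 4
G(9) = mex{4,2,3,1,0} = 5
G(10) = mex{5,3,2,2,1} = 0
G(11) = mex{0,4,3,3,2} = 1
G(12) = mex{1,5,4,2,3} = 0
G(13) = mex{0,0,5,3,2} = 1
G(14) = mex{1,1,0,4,3} = 2
G(15) = mex{2,0,1,5,4} = 3
G(16) = mex{3,1,0,0,5} = 2
G(17) = mex{2,2,1,1,0} = 3
G(18) = mex{3,3,2,0,1} = 4
G(19) = mex{4,2,3,1,0} = 5
G(20) = mex{5,3,2,2,1} = 0
G(21) = mex{0,4,3,3,2} = 1
G_B(21) = 1.
Combined Grundy value = 2 ⊕ 1 = 3.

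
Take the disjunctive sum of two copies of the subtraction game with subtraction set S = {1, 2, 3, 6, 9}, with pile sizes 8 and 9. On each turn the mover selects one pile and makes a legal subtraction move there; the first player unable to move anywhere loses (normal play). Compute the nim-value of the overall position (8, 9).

1

All piles use S = {1, 2, 3, 6, 9}:
G(0) = 0
G(1) = mex{0} = 1
G(2) = mex{1,0} = 2
G(3) = mex{2,1,0} = 3
G(4) = mex{3,2,1} = 0
G(5) = mex{0,3,2} = 1
G(6) = mex{1,0,3,0} = 2
G(7) = mex{2,1,0,1} = 3
G(8) = mex{3,2,1,2} = 0
G(9) = mex{0,3,2,3,0} = 1
Pile A: G(8) = 0.
Pile B: G(9) = 1.
Combined Grundy value = 0 ⊕ 1 = 1.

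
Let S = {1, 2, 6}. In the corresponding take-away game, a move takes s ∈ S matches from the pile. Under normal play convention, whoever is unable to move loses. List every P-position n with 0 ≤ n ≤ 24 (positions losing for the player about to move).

0, 3, 7, 10, 14, 17, 21, 24

G(0) = 0
G(1) = mex{0} = 1
G(2) = mex{1,0} = 2
G(3) = mex{2,1} = 0
G(4) = mex{0,2} = 1
G(5) = mex{1,0} = 2
G(6) = mex{2,1,0} = 3
G(7) = mex{3,2,1} = 0
G(8) = mex{0,3,2} = 1
G(9) = mex{1,0,0} = 2
G(10) = mex{2,1,1} = 0
G(11) = mex{0,2,2} = 1
G(12) = mex{1,0,3} = 2
G(13) = mex{2,1,0} = 3
G(14) = mex{3,2,1} = 0
G(15) = mex{0,3,2} = 1
G(16) = mex{1,0,0} = 2
G(17) = mex{2,1,1} = 0
G(18) = mex{0,2,2} = 1
G(19) = mex{1,0,3} = 2
G(20) = mex{2,1,0} = 3
G(21) = mex{3,2,1} = 0
G(22) = mex{0,3,2} = 1
G(23) = mex{1,0,0} = 2
G(24) = mex{2,1,1} = 0
P-positions are exactly the n with G(n) = 0.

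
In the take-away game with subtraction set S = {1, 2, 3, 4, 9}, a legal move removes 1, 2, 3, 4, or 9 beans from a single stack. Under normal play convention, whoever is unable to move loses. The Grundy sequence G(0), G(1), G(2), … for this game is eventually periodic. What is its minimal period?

5

G(0) = 0
G(1) = mex{0} = 1
G(2) = mex{1,0} = 2
G(3) = mex{2,1,0} = 3
G(4) = mex{3,2,1,0} = 4
G(5) = mex{4,3,2,1} = 0
G(6) = mex{0,4,3,2} = 1
G(7) = mex{1,0,4,3} = 2
G(8) = mex{2,1,0,4} = 3
G(9) = mex{3,2,1,0,0} = 4
G(10) = mex{4,3,2,1,1} = 0
G(11) = mex{0,4,3,2,2} = 1
G(12) = mex{1,0,4,3,3} = 2
G(13) = mex{2,1,0,4,4} = 3
G(14) = mex{3,2,1,0,0} = 4
G(15) = mex{4,3,2,1,1} = 0
G(n+5) = G(n) holds for n = 0,…,8 (a full window of length max(S) = 9), so the sequence is purely periodic with period 5.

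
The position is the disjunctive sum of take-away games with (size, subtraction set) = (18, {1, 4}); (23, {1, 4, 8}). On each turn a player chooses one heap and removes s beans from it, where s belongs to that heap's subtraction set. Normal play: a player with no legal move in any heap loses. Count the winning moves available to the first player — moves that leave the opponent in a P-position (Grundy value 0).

Heap A, S = {1, 4}:
n :  0  1  2  3  4  5  6  7  8  9 10 11 12 13 14 15 16 17 18
G :  0  1  0  1  2  0  1  0  1  2  0  1  0  1  2  0  1  0  1
G_A(18) = 1.
Heap B, S = {1, 4, 8}:
n :  0  1  2  3  4  5  6  7  8  9 10 11 12 13 14 15 16 17 18 19 20 21 22 23
G :  0  1  0  1  2  0  1  0  1  2  3  2  0  1  0  1  2  0  1  0  1  2  3  2
G_B(23) = 2.
Combined Grundy value = 1 ⊕ 2 = 3.
A winning move leaves total XOR = 0, i.e. changes one component's Grundy value g to g ⊕ X where X is the current total.
Heap A: need g' = 1⊕3 = 2. Options: 18−1→G=0, 18−4→G=2. Hits: 1.
Heap B: need g' = 2⊕3 = 1. Options: 23−1→G=3, 23−4→G=0, 23−8→G=1. Hits: 1.

2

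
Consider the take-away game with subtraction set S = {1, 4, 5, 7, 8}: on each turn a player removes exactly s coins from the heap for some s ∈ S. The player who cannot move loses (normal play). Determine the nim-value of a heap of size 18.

3

n :  0  1  2  3  4  5  6  7  8  9 10 11 12 13 14 15 16 17 18
G :  0  1  0  1  2  3  2  3  4  5  4  0  1  0  1  2  3  2  3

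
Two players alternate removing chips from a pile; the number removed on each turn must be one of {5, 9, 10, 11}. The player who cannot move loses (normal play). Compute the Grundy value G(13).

2

G(0) = 0
G(1) = mex{} = 0
G(2) = mex{} = 0
G(3) = mex{} = 0
G(4) = mex{} = 0
G(5) = mex{0} = 1
G(6) = mex{0} = 1
G(7) = mex{0} = 1
G(8) = mex{0} = 1
G(9) = mex{0,0} = 1
G(10) = mex{1,0,0} = 2
G(11) = mex{1,0,0,0} = 2
G(12) = mex{1,0,0,0} = 2
G(13) = mex{1,0,0,0} = 2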